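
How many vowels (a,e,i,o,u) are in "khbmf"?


Input: khbmf
Checking each character:
  'k' at position 0: consonant
  'h' at position 1: consonant
  'b' at position 2: consonant
  'm' at position 3: consonant
  'f' at position 4: consonant
Total vowels: 0

0


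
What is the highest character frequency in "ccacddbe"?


Input: ccacddbe
Character counts:
  'a': 1
  'b': 1
  'c': 3
  'd': 2
  'e': 1
Maximum frequency: 3

3


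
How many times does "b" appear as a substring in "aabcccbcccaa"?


Searching for "b" in "aabcccbcccaa"
Scanning each position:
  Position 0: "a" => no
  Position 1: "a" => no
  Position 2: "b" => MATCH
  Position 3: "c" => no
  Position 4: "c" => no
  Position 5: "c" => no
  Position 6: "b" => MATCH
  Position 7: "c" => no
  Position 8: "c" => no
  Position 9: "c" => no
  Position 10: "a" => no
  Position 11: "a" => no
Total occurrences: 2

2


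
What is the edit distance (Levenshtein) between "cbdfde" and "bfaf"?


Computing edit distance: "cbdfde" -> "bfaf"
DP table:
           b    f    a    f
      0    1    2    3    4
  c   1    1    2    3    4
  b   2    1    2    3    4
  d   3    2    2    3    4
  f   4    3    2    3    3
  d   5    4    3    3    4
  e   6    5    4    4    4
Edit distance = dp[6][4] = 4

4


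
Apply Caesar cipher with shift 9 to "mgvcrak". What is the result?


Caesar cipher: shift "mgvcrak" by 9
  'm' (pos 12) + 9 = pos 21 = 'v'
  'g' (pos 6) + 9 = pos 15 = 'p'
  'v' (pos 21) + 9 = pos 4 = 'e'
  'c' (pos 2) + 9 = pos 11 = 'l'
  'r' (pos 17) + 9 = pos 0 = 'a'
  'a' (pos 0) + 9 = pos 9 = 'j'
  'k' (pos 10) + 9 = pos 19 = 't'
Result: vpelajt

vpelajt


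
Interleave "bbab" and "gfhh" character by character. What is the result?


Interleaving "bbab" and "gfhh":
  Position 0: 'b' from first, 'g' from second => "bg"
  Position 1: 'b' from first, 'f' from second => "bf"
  Position 2: 'a' from first, 'h' from second => "ah"
  Position 3: 'b' from first, 'h' from second => "bh"
Result: bgbfahbh

bgbfahbh


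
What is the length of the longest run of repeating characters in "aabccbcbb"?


Input: "aabccbcbb"
Scanning for longest run:
  Position 1 ('a'): continues run of 'a', length=2
  Position 2 ('b'): new char, reset run to 1
  Position 3 ('c'): new char, reset run to 1
  Position 4 ('c'): continues run of 'c', length=2
  Position 5 ('b'): new char, reset run to 1
  Position 6 ('c'): new char, reset run to 1
  Position 7 ('b'): new char, reset run to 1
  Position 8 ('b'): continues run of 'b', length=2
Longest run: 'a' with length 2

2


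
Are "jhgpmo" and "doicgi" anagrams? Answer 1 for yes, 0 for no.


Strings: "jhgpmo", "doicgi"
Sorted first:  ghjmop
Sorted second: cdgiio
Differ at position 0: 'g' vs 'c' => not anagrams

0


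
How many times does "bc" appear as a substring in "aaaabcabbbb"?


Searching for "bc" in "aaaabcabbbb"
Scanning each position:
  Position 0: "aa" => no
  Position 1: "aa" => no
  Position 2: "aa" => no
  Position 3: "ab" => no
  Position 4: "bc" => MATCH
  Position 5: "ca" => no
  Position 6: "ab" => no
  Position 7: "bb" => no
  Position 8: "bb" => no
  Position 9: "bb" => no
Total occurrences: 1

1


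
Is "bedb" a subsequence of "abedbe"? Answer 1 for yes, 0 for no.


Check if "bedb" is a subsequence of "abedbe"
Greedy scan:
  Position 0 ('a'): no match needed
  Position 1 ('b'): matches sub[0] = 'b'
  Position 2 ('e'): matches sub[1] = 'e'
  Position 3 ('d'): matches sub[2] = 'd'
  Position 4 ('b'): matches sub[3] = 'b'
  Position 5 ('e'): no match needed
All 4 characters matched => is a subsequence

1


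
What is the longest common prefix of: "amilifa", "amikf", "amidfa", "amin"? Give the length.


Words: amilifa, amikf, amidfa, amin
  Position 0: all 'a' => match
  Position 1: all 'm' => match
  Position 2: all 'i' => match
  Position 3: ('l', 'k', 'd', 'n') => mismatch, stop
LCP = "ami" (length 3)

3


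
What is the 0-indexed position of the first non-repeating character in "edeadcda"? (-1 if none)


Input: edeadcda
Character frequencies:
  'a': 2
  'c': 1
  'd': 3
  'e': 2
Scanning left to right for freq == 1:
  Position 0 ('e'): freq=2, skip
  Position 1 ('d'): freq=3, skip
  Position 2 ('e'): freq=2, skip
  Position 3 ('a'): freq=2, skip
  Position 4 ('d'): freq=3, skip
  Position 5 ('c'): unique! => answer = 5

5


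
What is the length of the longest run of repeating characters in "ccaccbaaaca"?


Input: "ccaccbaaaca"
Scanning for longest run:
  Position 1 ('c'): continues run of 'c', length=2
  Position 2 ('a'): new char, reset run to 1
  Position 3 ('c'): new char, reset run to 1
  Position 4 ('c'): continues run of 'c', length=2
  Position 5 ('b'): new char, reset run to 1
  Position 6 ('a'): new char, reset run to 1
  Position 7 ('a'): continues run of 'a', length=2
  Position 8 ('a'): continues run of 'a', length=3
  Position 9 ('c'): new char, reset run to 1
  Position 10 ('a'): new char, reset run to 1
Longest run: 'a' with length 3

3


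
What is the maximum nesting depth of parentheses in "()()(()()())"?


Input: "()()(()()())"
Tracking depth:
  Position 0 '(': depth becomes 1
  Position 1 ')': depth becomes 0
  Position 2 '(': depth becomes 1
  Position 3 ')': depth becomes 0
  Position 4 '(': depth becomes 1
  Position 5 '(': depth becomes 2
  Position 6 ')': depth becomes 1
  Position 7 '(': depth becomes 2
  Position 8 ')': depth becomes 1
  Position 9 '(': depth becomes 2
  Position 10 ')': depth becomes 1
  Position 11 ')': depth becomes 0
Maximum depth reached: 2

2


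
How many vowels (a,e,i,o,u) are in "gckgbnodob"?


Input: gckgbnodob
Checking each character:
  'g' at position 0: consonant
  'c' at position 1: consonant
  'k' at position 2: consonant
  'g' at position 3: consonant
  'b' at position 4: consonant
  'n' at position 5: consonant
  'o' at position 6: vowel (running total: 1)
  'd' at position 7: consonant
  'o' at position 8: vowel (running total: 2)
  'b' at position 9: consonant
Total vowels: 2

2


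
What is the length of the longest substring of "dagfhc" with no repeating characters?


Input: "dagfhc"
Sliding window (track last position of each char):
  Position 0 ('d'): window [0,0] length 1 -- new best
  Position 1 ('a'): window [0,1] length 2 -- new best
  Position 2 ('g'): window [0,2] length 3 -- new best
  Position 3 ('f'): window [0,3] length 4 -- new best
  Position 4 ('h'): window [0,4] length 5 -- new best
  Position 5 ('c'): window [0,5] length 6 -- new best
Longest substring with no repeats: "dagfhc" with length 6

6


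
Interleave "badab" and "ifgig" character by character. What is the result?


Interleaving "badab" and "ifgig":
  Position 0: 'b' from first, 'i' from second => "bi"
  Position 1: 'a' from first, 'f' from second => "af"
  Position 2: 'd' from first, 'g' from second => "dg"
  Position 3: 'a' from first, 'i' from second => "ai"
  Position 4: 'b' from first, 'g' from second => "bg"
Result: biafdgaibg

biafdgaibg


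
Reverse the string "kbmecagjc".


Input: kbmecagjc
Reading characters right to left:
  Position 8: 'c'
  Position 7: 'j'
  Position 6: 'g'
  Position 5: 'a'
  Position 4: 'c'
  Position 3: 'e'
  Position 2: 'm'
  Position 1: 'b'
  Position 0: 'k'
Reversed: cjgacembk

cjgacembk


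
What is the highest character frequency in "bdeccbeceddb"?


Input: bdeccbeceddb
Character counts:
  'b': 3
  'c': 3
  'd': 3
  'e': 3
Maximum frequency: 3

3


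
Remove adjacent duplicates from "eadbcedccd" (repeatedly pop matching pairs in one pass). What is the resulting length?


Input: eadbcedccd
Stack-based adjacent duplicate removal:
  Read 'e': push. Stack: e
  Read 'a': push. Stack: ea
  Read 'd': push. Stack: ead
  Read 'b': push. Stack: eadb
  Read 'c': push. Stack: eadbc
  Read 'e': push. Stack: eadbce
  Read 'd': push. Stack: eadbced
  Read 'c': push. Stack: eadbcedc
  Read 'c': matches stack top 'c' => pop. Stack: eadbced
  Read 'd': matches stack top 'd' => pop. Stack: eadbce
Final stack: "eadbce" (length 6)

6


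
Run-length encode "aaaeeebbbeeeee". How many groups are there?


Input: aaaeeebbbeeeee
Scanning for consecutive runs:
  Group 1: 'a' x 3 (positions 0-2)
  Group 2: 'e' x 3 (positions 3-5)
  Group 3: 'b' x 3 (positions 6-8)
  Group 4: 'e' x 5 (positions 9-13)
Total groups: 4

4


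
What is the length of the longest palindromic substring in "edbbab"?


Input: "edbbab"
Checking substrings for palindromes:
  [3:6] "bab" (len 3) => palindrome
  [2:4] "bb" (len 2) => palindrome
Longest palindromic substring: "bab" with length 3

3


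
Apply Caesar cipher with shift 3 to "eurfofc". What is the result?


Caesar cipher: shift "eurfofc" by 3
  'e' (pos 4) + 3 = pos 7 = 'h'
  'u' (pos 20) + 3 = pos 23 = 'x'
  'r' (pos 17) + 3 = pos 20 = 'u'
  'f' (pos 5) + 3 = pos 8 = 'i'
  'o' (pos 14) + 3 = pos 17 = 'r'
  'f' (pos 5) + 3 = pos 8 = 'i'
  'c' (pos 2) + 3 = pos 5 = 'f'
Result: hxuirif

hxuirif


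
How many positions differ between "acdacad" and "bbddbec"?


Comparing "acdacad" and "bbddbec" position by position:
  Position 0: 'a' vs 'b' => DIFFER
  Position 1: 'c' vs 'b' => DIFFER
  Position 2: 'd' vs 'd' => same
  Position 3: 'a' vs 'd' => DIFFER
  Position 4: 'c' vs 'b' => DIFFER
  Position 5: 'a' vs 'e' => DIFFER
  Position 6: 'd' vs 'c' => DIFFER
Positions that differ: 6

6


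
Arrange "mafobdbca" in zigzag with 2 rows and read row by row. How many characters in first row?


Zigzag "mafobdbca" into 2 rows:
Placing characters:
  'm' => row 0
  'a' => row 1
  'f' => row 0
  'o' => row 1
  'b' => row 0
  'd' => row 1
  'b' => row 0
  'c' => row 1
  'a' => row 0
Rows:
  Row 0: "mfbba"
  Row 1: "aodc"
First row length: 5

5


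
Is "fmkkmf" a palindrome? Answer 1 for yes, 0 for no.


Input: fmkkmf
Reversed: fmkkmf
  Compare pos 0 ('f') with pos 5 ('f'): match
  Compare pos 1 ('m') with pos 4 ('m'): match
  Compare pos 2 ('k') with pos 3 ('k'): match
Result: palindrome

1


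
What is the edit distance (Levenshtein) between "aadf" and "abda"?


Computing edit distance: "aadf" -> "abda"
DP table:
           a    b    d    a
      0    1    2    3    4
  a   1    0    1    2    3
  a   2    1    1    2    2
  d   3    2    2    1    2
  f   4    3    3    2    2
Edit distance = dp[4][4] = 2

2


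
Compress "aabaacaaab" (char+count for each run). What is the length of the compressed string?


Input: aabaacaaab
Runs:
  'a' x 2 => "a2"
  'b' x 1 => "b1"
  'a' x 2 => "a2"
  'c' x 1 => "c1"
  'a' x 3 => "a3"
  'b' x 1 => "b1"
Compressed: "a2b1a2c1a3b1"
Compressed length: 12

12


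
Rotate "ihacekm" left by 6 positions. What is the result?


Input: "ihacekm", rotate left by 6
First 6 characters: "ihacek"
Remaining characters: "m"
Concatenate remaining + first: "m" + "ihacek" = "mihacek"

mihacek


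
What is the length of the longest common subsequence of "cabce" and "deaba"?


LCS of "cabce" and "deaba"
DP table:
           d    e    a    b    a
      0    0    0    0    0    0
  c   0    0    0    0    0    0
  a   0    0    0    1    1    1
  b   0    0    0    1    2    2
  c   0    0    0    1    2    2
  e   0    0    1    1    2    2
LCS length = dp[5][5] = 2

2


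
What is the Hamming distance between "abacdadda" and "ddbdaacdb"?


Comparing "abacdadda" and "ddbdaacdb" position by position:
  Position 0: 'a' vs 'd' => differ
  Position 1: 'b' vs 'd' => differ
  Position 2: 'a' vs 'b' => differ
  Position 3: 'c' vs 'd' => differ
  Position 4: 'd' vs 'a' => differ
  Position 5: 'a' vs 'a' => same
  Position 6: 'd' vs 'c' => differ
  Position 7: 'd' vs 'd' => same
  Position 8: 'a' vs 'b' => differ
Total differences (Hamming distance): 7

7


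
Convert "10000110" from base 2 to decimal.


Input: "10000110" in base 2
Positional expansion:
  Digit '1' (value 1) x 2^7 = 128
  Digit '0' (value 0) x 2^6 = 0
  Digit '0' (value 0) x 2^5 = 0
  Digit '0' (value 0) x 2^4 = 0
  Digit '0' (value 0) x 2^3 = 0
  Digit '1' (value 1) x 2^2 = 4
  Digit '1' (value 1) x 2^1 = 2
  Digit '0' (value 0) x 2^0 = 0
Sum = 134

134


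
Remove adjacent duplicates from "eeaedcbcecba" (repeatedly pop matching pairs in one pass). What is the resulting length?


Input: eeaedcbcecba
Stack-based adjacent duplicate removal:
  Read 'e': push. Stack: e
  Read 'e': matches stack top 'e' => pop. Stack: (empty)
  Read 'a': push. Stack: a
  Read 'e': push. Stack: ae
  Read 'd': push. Stack: aed
  Read 'c': push. Stack: aedc
  Read 'b': push. Stack: aedcb
  Read 'c': push. Stack: aedcbc
  Read 'e': push. Stack: aedcbce
  Read 'c': push. Stack: aedcbcec
  Read 'b': push. Stack: aedcbcecb
  Read 'a': push. Stack: aedcbcecba
Final stack: "aedcbcecba" (length 10)

10


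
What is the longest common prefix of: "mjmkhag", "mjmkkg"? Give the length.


Words: mjmkhag, mjmkkg
  Position 0: all 'm' => match
  Position 1: all 'j' => match
  Position 2: all 'm' => match
  Position 3: all 'k' => match
  Position 4: ('h', 'k') => mismatch, stop
LCP = "mjmk" (length 4)

4


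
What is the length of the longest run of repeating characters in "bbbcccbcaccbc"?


Input: "bbbcccbcaccbc"
Scanning for longest run:
  Position 1 ('b'): continues run of 'b', length=2
  Position 2 ('b'): continues run of 'b', length=3
  Position 3 ('c'): new char, reset run to 1
  Position 4 ('c'): continues run of 'c', length=2
  Position 5 ('c'): continues run of 'c', length=3
  Position 6 ('b'): new char, reset run to 1
  Position 7 ('c'): new char, reset run to 1
  Position 8 ('a'): new char, reset run to 1
  Position 9 ('c'): new char, reset run to 1
  Position 10 ('c'): continues run of 'c', length=2
  Position 11 ('b'): new char, reset run to 1
  Position 12 ('c'): new char, reset run to 1
Longest run: 'b' with length 3

3


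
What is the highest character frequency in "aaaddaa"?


Input: aaaddaa
Character counts:
  'a': 5
  'd': 2
Maximum frequency: 5

5


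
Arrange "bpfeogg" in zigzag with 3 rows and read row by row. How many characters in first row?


Zigzag "bpfeogg" into 3 rows:
Placing characters:
  'b' => row 0
  'p' => row 1
  'f' => row 2
  'e' => row 1
  'o' => row 0
  'g' => row 1
  'g' => row 2
Rows:
  Row 0: "bo"
  Row 1: "peg"
  Row 2: "fg"
First row length: 2

2


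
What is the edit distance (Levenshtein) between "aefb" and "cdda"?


Computing edit distance: "aefb" -> "cdda"
DP table:
           c    d    d    a
      0    1    2    3    4
  a   1    1    2    3    3
  e   2    2    2    3    4
  f   3    3    3    3    4
  b   4    4    4    4    4
Edit distance = dp[4][4] = 4

4


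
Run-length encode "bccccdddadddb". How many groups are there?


Input: bccccdddadddb
Scanning for consecutive runs:
  Group 1: 'b' x 1 (positions 0-0)
  Group 2: 'c' x 4 (positions 1-4)
  Group 3: 'd' x 3 (positions 5-7)
  Group 4: 'a' x 1 (positions 8-8)
  Group 5: 'd' x 3 (positions 9-11)
  Group 6: 'b' x 1 (positions 12-12)
Total groups: 6

6


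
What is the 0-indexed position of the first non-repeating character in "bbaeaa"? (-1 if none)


Input: bbaeaa
Character frequencies:
  'a': 3
  'b': 2
  'e': 1
Scanning left to right for freq == 1:
  Position 0 ('b'): freq=2, skip
  Position 1 ('b'): freq=2, skip
  Position 2 ('a'): freq=3, skip
  Position 3 ('e'): unique! => answer = 3

3


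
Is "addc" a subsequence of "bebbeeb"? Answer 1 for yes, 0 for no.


Check if "addc" is a subsequence of "bebbeeb"
Greedy scan:
  Position 0 ('b'): no match needed
  Position 1 ('e'): no match needed
  Position 2 ('b'): no match needed
  Position 3 ('b'): no match needed
  Position 4 ('e'): no match needed
  Position 5 ('e'): no match needed
  Position 6 ('b'): no match needed
Only matched 0/4 characters => not a subsequence

0


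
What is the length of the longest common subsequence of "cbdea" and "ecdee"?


LCS of "cbdea" and "ecdee"
DP table:
           e    c    d    e    e
      0    0    0    0    0    0
  c   0    0    1    1    1    1
  b   0    0    1    1    1    1
  d   0    0    1    2    2    2
  e   0    1    1    2    3    3
  a   0    1    1    2    3    3
LCS length = dp[5][5] = 3

3


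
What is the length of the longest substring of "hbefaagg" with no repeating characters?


Input: "hbefaagg"
Sliding window (track last position of each char):
  Position 0 ('h'): window [0,0] length 1 -- new best
  Position 1 ('b'): window [0,1] length 2 -- new best
  Position 2 ('e'): window [0,2] length 3 -- new best
  Position 3 ('f'): window [0,3] length 4 -- new best
  Position 4 ('a'): window [0,4] length 5 -- new best
  Position 5 ('a'): repeat (last at 4), move window start to 5
  Position 5 ('a'): window [5,5] length 1
  Position 6 ('g'): window [5,6] length 2
  Position 7 ('g'): repeat (last at 6), move window start to 7
  Position 7 ('g'): window [7,7] length 1
Longest substring with no repeats: "hbefa" with length 5

5


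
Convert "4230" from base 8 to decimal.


Input: "4230" in base 8
Positional expansion:
  Digit '4' (value 4) x 8^3 = 2048
  Digit '2' (value 2) x 8^2 = 128
  Digit '3' (value 3) x 8^1 = 24
  Digit '0' (value 0) x 8^0 = 0
Sum = 2200

2200


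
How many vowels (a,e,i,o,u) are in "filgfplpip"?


Input: filgfplpip
Checking each character:
  'f' at position 0: consonant
  'i' at position 1: vowel (running total: 1)
  'l' at position 2: consonant
  'g' at position 3: consonant
  'f' at position 4: consonant
  'p' at position 5: consonant
  'l' at position 6: consonant
  'p' at position 7: consonant
  'i' at position 8: vowel (running total: 2)
  'p' at position 9: consonant
Total vowels: 2

2


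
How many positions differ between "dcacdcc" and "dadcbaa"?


Comparing "dcacdcc" and "dadcbaa" position by position:
  Position 0: 'd' vs 'd' => same
  Position 1: 'c' vs 'a' => DIFFER
  Position 2: 'a' vs 'd' => DIFFER
  Position 3: 'c' vs 'c' => same
  Position 4: 'd' vs 'b' => DIFFER
  Position 5: 'c' vs 'a' => DIFFER
  Position 6: 'c' vs 'a' => DIFFER
Positions that differ: 5

5


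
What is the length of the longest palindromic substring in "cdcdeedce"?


Input: "cdcdeedce"
Checking substrings for palindromes:
  [2:8] "cdeedc" (len 6) => palindrome
  [3:7] "deed" (len 4) => palindrome
  [0:3] "cdc" (len 3) => palindrome
  [1:4] "dcd" (len 3) => palindrome
  [4:6] "ee" (len 2) => palindrome
Longest palindromic substring: "cdeedc" with length 6

6


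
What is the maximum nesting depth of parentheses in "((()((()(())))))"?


Input: "((()((()(())))))"
Tracking depth:
  Position 0 '(': depth becomes 1
  Position 1 '(': depth becomes 2
  Position 2 '(': depth becomes 3
  Position 3 ')': depth becomes 2
  Position 4 '(': depth becomes 3
  Position 5 '(': depth becomes 4
  Position 6 '(': depth becomes 5
  Position 7 ')': depth becomes 4
  Position 8 '(': depth becomes 5
  Position 9 '(': depth becomes 6
  Position 10 ')': depth becomes 5
  Position 11 ')': depth becomes 4
  Position 12 ')': depth becomes 3
  Position 13 ')': depth becomes 2
  Position 14 ')': depth becomes 1
  Position 15 ')': depth becomes 0
Maximum depth reached: 6

6


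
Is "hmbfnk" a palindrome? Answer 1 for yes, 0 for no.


Input: hmbfnk
Reversed: knfbmh
  Compare pos 0 ('h') with pos 5 ('k'): MISMATCH
  Compare pos 1 ('m') with pos 4 ('n'): MISMATCH
  Compare pos 2 ('b') with pos 3 ('f'): MISMATCH
Result: not a palindrome

0


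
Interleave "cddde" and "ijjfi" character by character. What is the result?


Interleaving "cddde" and "ijjfi":
  Position 0: 'c' from first, 'i' from second => "ci"
  Position 1: 'd' from first, 'j' from second => "dj"
  Position 2: 'd' from first, 'j' from second => "dj"
  Position 3: 'd' from first, 'f' from second => "df"
  Position 4: 'e' from first, 'i' from second => "ei"
Result: cidjdjdfei

cidjdjdfei


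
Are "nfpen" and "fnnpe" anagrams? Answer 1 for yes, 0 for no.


Strings: "nfpen", "fnnpe"
Sorted first:  efnnp
Sorted second: efnnp
Sorted forms match => anagrams

1


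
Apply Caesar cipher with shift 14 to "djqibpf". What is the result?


Caesar cipher: shift "djqibpf" by 14
  'd' (pos 3) + 14 = pos 17 = 'r'
  'j' (pos 9) + 14 = pos 23 = 'x'
  'q' (pos 16) + 14 = pos 4 = 'e'
  'i' (pos 8) + 14 = pos 22 = 'w'
  'b' (pos 1) + 14 = pos 15 = 'p'
  'p' (pos 15) + 14 = pos 3 = 'd'
  'f' (pos 5) + 14 = pos 19 = 't'
Result: rxewpdt

rxewpdt


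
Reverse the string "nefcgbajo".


Input: nefcgbajo
Reading characters right to left:
  Position 8: 'o'
  Position 7: 'j'
  Position 6: 'a'
  Position 5: 'b'
  Position 4: 'g'
  Position 3: 'c'
  Position 2: 'f'
  Position 1: 'e'
  Position 0: 'n'
Reversed: ojabgcfen

ojabgcfen


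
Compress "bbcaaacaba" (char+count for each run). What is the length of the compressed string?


Input: bbcaaacaba
Runs:
  'b' x 2 => "b2"
  'c' x 1 => "c1"
  'a' x 3 => "a3"
  'c' x 1 => "c1"
  'a' x 1 => "a1"
  'b' x 1 => "b1"
  'a' x 1 => "a1"
Compressed: "b2c1a3c1a1b1a1"
Compressed length: 14

14


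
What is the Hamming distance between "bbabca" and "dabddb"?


Comparing "bbabca" and "dabddb" position by position:
  Position 0: 'b' vs 'd' => differ
  Position 1: 'b' vs 'a' => differ
  Position 2: 'a' vs 'b' => differ
  Position 3: 'b' vs 'd' => differ
  Position 4: 'c' vs 'd' => differ
  Position 5: 'a' vs 'b' => differ
Total differences (Hamming distance): 6

6


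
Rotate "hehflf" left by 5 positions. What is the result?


Input: "hehflf", rotate left by 5
First 5 characters: "hehfl"
Remaining characters: "f"
Concatenate remaining + first: "f" + "hehfl" = "fhehfl"

fhehfl


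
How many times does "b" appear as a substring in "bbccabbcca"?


Searching for "b" in "bbccabbcca"
Scanning each position:
  Position 0: "b" => MATCH
  Position 1: "b" => MATCH
  Position 2: "c" => no
  Position 3: "c" => no
  Position 4: "a" => no
  Position 5: "b" => MATCH
  Position 6: "b" => MATCH
  Position 7: "c" => no
  Position 8: "c" => no
  Position 9: "a" => no
Total occurrences: 4

4


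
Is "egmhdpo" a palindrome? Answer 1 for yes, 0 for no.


Input: egmhdpo
Reversed: opdhmge
  Compare pos 0 ('e') with pos 6 ('o'): MISMATCH
  Compare pos 1 ('g') with pos 5 ('p'): MISMATCH
  Compare pos 2 ('m') with pos 4 ('d'): MISMATCH
Result: not a palindrome

0


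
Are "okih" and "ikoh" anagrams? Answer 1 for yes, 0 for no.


Strings: "okih", "ikoh"
Sorted first:  hiko
Sorted second: hiko
Sorted forms match => anagrams

1


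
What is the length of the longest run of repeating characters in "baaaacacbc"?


Input: "baaaacacbc"
Scanning for longest run:
  Position 1 ('a'): new char, reset run to 1
  Position 2 ('a'): continues run of 'a', length=2
  Position 3 ('a'): continues run of 'a', length=3
  Position 4 ('a'): continues run of 'a', length=4
  Position 5 ('c'): new char, reset run to 1
  Position 6 ('a'): new char, reset run to 1
  Position 7 ('c'): new char, reset run to 1
  Position 8 ('b'): new char, reset run to 1
  Position 9 ('c'): new char, reset run to 1
Longest run: 'a' with length 4

4


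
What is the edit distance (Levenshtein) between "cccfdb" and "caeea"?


Computing edit distance: "cccfdb" -> "caeea"
DP table:
           c    a    e    e    a
      0    1    2    3    4    5
  c   1    0    1    2    3    4
  c   2    1    1    2    3    4
  c   3    2    2    2    3    4
  f   4    3    3    3    3    4
  d   5    4    4    4    4    4
  b   6    5    5    5    5    5
Edit distance = dp[6][5] = 5

5


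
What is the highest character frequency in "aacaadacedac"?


Input: aacaadacedac
Character counts:
  'a': 6
  'c': 3
  'd': 2
  'e': 1
Maximum frequency: 6

6


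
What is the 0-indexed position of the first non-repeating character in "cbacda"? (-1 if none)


Input: cbacda
Character frequencies:
  'a': 2
  'b': 1
  'c': 2
  'd': 1
Scanning left to right for freq == 1:
  Position 0 ('c'): freq=2, skip
  Position 1 ('b'): unique! => answer = 1

1


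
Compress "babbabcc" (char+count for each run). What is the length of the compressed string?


Input: babbabcc
Runs:
  'b' x 1 => "b1"
  'a' x 1 => "a1"
  'b' x 2 => "b2"
  'a' x 1 => "a1"
  'b' x 1 => "b1"
  'c' x 2 => "c2"
Compressed: "b1a1b2a1b1c2"
Compressed length: 12

12


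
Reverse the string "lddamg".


Input: lddamg
Reading characters right to left:
  Position 5: 'g'
  Position 4: 'm'
  Position 3: 'a'
  Position 2: 'd'
  Position 1: 'd'
  Position 0: 'l'
Reversed: gmaddl

gmaddl


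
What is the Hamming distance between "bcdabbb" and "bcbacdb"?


Comparing "bcdabbb" and "bcbacdb" position by position:
  Position 0: 'b' vs 'b' => same
  Position 1: 'c' vs 'c' => same
  Position 2: 'd' vs 'b' => differ
  Position 3: 'a' vs 'a' => same
  Position 4: 'b' vs 'c' => differ
  Position 5: 'b' vs 'd' => differ
  Position 6: 'b' vs 'b' => same
Total differences (Hamming distance): 3

3


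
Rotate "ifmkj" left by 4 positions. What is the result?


Input: "ifmkj", rotate left by 4
First 4 characters: "ifmk"
Remaining characters: "j"
Concatenate remaining + first: "j" + "ifmk" = "jifmk"

jifmk


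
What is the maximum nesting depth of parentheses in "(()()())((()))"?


Input: "(()()())((()))"
Tracking depth:
  Position 0 '(': depth becomes 1
  Position 1 '(': depth becomes 2
  Position 2 ')': depth becomes 1
  Position 3 '(': depth becomes 2
  Position 4 ')': depth becomes 1
  Position 5 '(': depth becomes 2
  Position 6 ')': depth becomes 1
  Position 7 ')': depth becomes 0
  Position 8 '(': depth becomes 1
  Position 9 '(': depth becomes 2
  Position 10 '(': depth becomes 3
  Position 11 ')': depth becomes 2
  Position 12 ')': depth becomes 1
  Position 13 ')': depth becomes 0
Maximum depth reached: 3

3


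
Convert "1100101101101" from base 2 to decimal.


Input: "1100101101101" in base 2
Positional expansion:
  Digit '1' (value 1) x 2^12 = 4096
  Digit '1' (value 1) x 2^11 = 2048
  Digit '0' (value 0) x 2^10 = 0
  Digit '0' (value 0) x 2^9 = 0
  Digit '1' (value 1) x 2^8 = 256
  Digit '0' (value 0) x 2^7 = 0
  Digit '1' (value 1) x 2^6 = 64
  Digit '1' (value 1) x 2^5 = 32
  Digit '0' (value 0) x 2^4 = 0
  Digit '1' (value 1) x 2^3 = 8
  Digit '1' (value 1) x 2^2 = 4
  Digit '0' (value 0) x 2^1 = 0
  Digit '1' (value 1) x 2^0 = 1
Sum = 6509

6509


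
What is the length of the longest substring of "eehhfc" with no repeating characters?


Input: "eehhfc"
Sliding window (track last position of each char):
  Position 0 ('e'): window [0,0] length 1 -- new best
  Position 1 ('e'): repeat (last at 0), move window start to 1
  Position 1 ('e'): window [1,1] length 1
  Position 2 ('h'): window [1,2] length 2 -- new best
  Position 3 ('h'): repeat (last at 2), move window start to 3
  Position 3 ('h'): window [3,3] length 1
  Position 4 ('f'): window [3,4] length 2
  Position 5 ('c'): window [3,5] length 3 -- new best
Longest substring with no repeats: "hfc" with length 3

3


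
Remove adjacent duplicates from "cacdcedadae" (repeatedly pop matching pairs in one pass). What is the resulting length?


Input: cacdcedadae
Stack-based adjacent duplicate removal:
  Read 'c': push. Stack: c
  Read 'a': push. Stack: ca
  Read 'c': push. Stack: cac
  Read 'd': push. Stack: cacd
  Read 'c': push. Stack: cacdc
  Read 'e': push. Stack: cacdce
  Read 'd': push. Stack: cacdced
  Read 'a': push. Stack: cacdceda
  Read 'd': push. Stack: cacdcedad
  Read 'a': push. Stack: cacdcedada
  Read 'e': push. Stack: cacdcedadae
Final stack: "cacdcedadae" (length 11)

11


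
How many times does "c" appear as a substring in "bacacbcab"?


Searching for "c" in "bacacbcab"
Scanning each position:
  Position 0: "b" => no
  Position 1: "a" => no
  Position 2: "c" => MATCH
  Position 3: "a" => no
  Position 4: "c" => MATCH
  Position 5: "b" => no
  Position 6: "c" => MATCH
  Position 7: "a" => no
  Position 8: "b" => no
Total occurrences: 3

3


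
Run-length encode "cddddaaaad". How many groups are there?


Input: cddddaaaad
Scanning for consecutive runs:
  Group 1: 'c' x 1 (positions 0-0)
  Group 2: 'd' x 4 (positions 1-4)
  Group 3: 'a' x 4 (positions 5-8)
  Group 4: 'd' x 1 (positions 9-9)
Total groups: 4

4


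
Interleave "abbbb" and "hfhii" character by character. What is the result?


Interleaving "abbbb" and "hfhii":
  Position 0: 'a' from first, 'h' from second => "ah"
  Position 1: 'b' from first, 'f' from second => "bf"
  Position 2: 'b' from first, 'h' from second => "bh"
  Position 3: 'b' from first, 'i' from second => "bi"
  Position 4: 'b' from first, 'i' from second => "bi"
Result: ahbfbhbibi

ahbfbhbibi


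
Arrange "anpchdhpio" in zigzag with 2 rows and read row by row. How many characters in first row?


Zigzag "anpchdhpio" into 2 rows:
Placing characters:
  'a' => row 0
  'n' => row 1
  'p' => row 0
  'c' => row 1
  'h' => row 0
  'd' => row 1
  'h' => row 0
  'p' => row 1
  'i' => row 0
  'o' => row 1
Rows:
  Row 0: "aphhi"
  Row 1: "ncdpo"
First row length: 5

5


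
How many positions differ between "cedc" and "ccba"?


Comparing "cedc" and "ccba" position by position:
  Position 0: 'c' vs 'c' => same
  Position 1: 'e' vs 'c' => DIFFER
  Position 2: 'd' vs 'b' => DIFFER
  Position 3: 'c' vs 'a' => DIFFER
Positions that differ: 3

3


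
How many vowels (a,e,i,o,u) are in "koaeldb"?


Input: koaeldb
Checking each character:
  'k' at position 0: consonant
  'o' at position 1: vowel (running total: 1)
  'a' at position 2: vowel (running total: 2)
  'e' at position 3: vowel (running total: 3)
  'l' at position 4: consonant
  'd' at position 5: consonant
  'b' at position 6: consonant
Total vowels: 3

3


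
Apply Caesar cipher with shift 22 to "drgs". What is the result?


Caesar cipher: shift "drgs" by 22
  'd' (pos 3) + 22 = pos 25 = 'z'
  'r' (pos 17) + 22 = pos 13 = 'n'
  'g' (pos 6) + 22 = pos 2 = 'c'
  's' (pos 18) + 22 = pos 14 = 'o'
Result: znco

znco


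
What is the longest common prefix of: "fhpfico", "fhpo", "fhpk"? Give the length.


Words: fhpfico, fhpo, fhpk
  Position 0: all 'f' => match
  Position 1: all 'h' => match
  Position 2: all 'p' => match
  Position 3: ('f', 'o', 'k') => mismatch, stop
LCP = "fhp" (length 3)

3


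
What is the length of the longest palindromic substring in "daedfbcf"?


Input: "daedfbcf"
Checking substrings for palindromes:
  No multi-char palindromic substrings found
Longest palindromic substring: "d" with length 1

1


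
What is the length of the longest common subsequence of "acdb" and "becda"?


LCS of "acdb" and "becda"
DP table:
           b    e    c    d    a
      0    0    0    0    0    0
  a   0    0    0    0    0    1
  c   0    0    0    1    1    1
  d   0    0    0    1    2    2
  b   0    1    1    1    2    2
LCS length = dp[4][5] = 2

2


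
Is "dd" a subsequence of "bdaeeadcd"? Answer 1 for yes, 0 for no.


Check if "dd" is a subsequence of "bdaeeadcd"
Greedy scan:
  Position 0 ('b'): no match needed
  Position 1 ('d'): matches sub[0] = 'd'
  Position 2 ('a'): no match needed
  Position 3 ('e'): no match needed
  Position 4 ('e'): no match needed
  Position 5 ('a'): no match needed
  Position 6 ('d'): matches sub[1] = 'd'
  Position 7 ('c'): no match needed
  Position 8 ('d'): no match needed
All 2 characters matched => is a subsequence

1


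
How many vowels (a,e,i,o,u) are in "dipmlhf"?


Input: dipmlhf
Checking each character:
  'd' at position 0: consonant
  'i' at position 1: vowel (running total: 1)
  'p' at position 2: consonant
  'm' at position 3: consonant
  'l' at position 4: consonant
  'h' at position 5: consonant
  'f' at position 6: consonant
Total vowels: 1

1


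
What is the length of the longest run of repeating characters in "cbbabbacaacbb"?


Input: "cbbabbacaacbb"
Scanning for longest run:
  Position 1 ('b'): new char, reset run to 1
  Position 2 ('b'): continues run of 'b', length=2
  Position 3 ('a'): new char, reset run to 1
  Position 4 ('b'): new char, reset run to 1
  Position 5 ('b'): continues run of 'b', length=2
  Position 6 ('a'): new char, reset run to 1
  Position 7 ('c'): new char, reset run to 1
  Position 8 ('a'): new char, reset run to 1
  Position 9 ('a'): continues run of 'a', length=2
  Position 10 ('c'): new char, reset run to 1
  Position 11 ('b'): new char, reset run to 1
  Position 12 ('b'): continues run of 'b', length=2
Longest run: 'b' with length 2

2


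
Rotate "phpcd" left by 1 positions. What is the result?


Input: "phpcd", rotate left by 1
First 1 characters: "p"
Remaining characters: "hpcd"
Concatenate remaining + first: "hpcd" + "p" = "hpcdp"

hpcdp


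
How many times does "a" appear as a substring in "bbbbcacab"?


Searching for "a" in "bbbbcacab"
Scanning each position:
  Position 0: "b" => no
  Position 1: "b" => no
  Position 2: "b" => no
  Position 3: "b" => no
  Position 4: "c" => no
  Position 5: "a" => MATCH
  Position 6: "c" => no
  Position 7: "a" => MATCH
  Position 8: "b" => no
Total occurrences: 2

2


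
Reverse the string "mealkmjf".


Input: mealkmjf
Reading characters right to left:
  Position 7: 'f'
  Position 6: 'j'
  Position 5: 'm'
  Position 4: 'k'
  Position 3: 'l'
  Position 2: 'a'
  Position 1: 'e'
  Position 0: 'm'
Reversed: fjmklaem

fjmklaem


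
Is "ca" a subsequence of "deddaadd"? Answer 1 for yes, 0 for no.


Check if "ca" is a subsequence of "deddaadd"
Greedy scan:
  Position 0 ('d'): no match needed
  Position 1 ('e'): no match needed
  Position 2 ('d'): no match needed
  Position 3 ('d'): no match needed
  Position 4 ('a'): no match needed
  Position 5 ('a'): no match needed
  Position 6 ('d'): no match needed
  Position 7 ('d'): no match needed
Only matched 0/2 characters => not a subsequence

0


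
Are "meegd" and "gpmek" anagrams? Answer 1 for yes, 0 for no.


Strings: "meegd", "gpmek"
Sorted first:  deegm
Sorted second: egkmp
Differ at position 0: 'd' vs 'e' => not anagrams

0


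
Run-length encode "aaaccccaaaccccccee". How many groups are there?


Input: aaaccccaaaccccccee
Scanning for consecutive runs:
  Group 1: 'a' x 3 (positions 0-2)
  Group 2: 'c' x 4 (positions 3-6)
  Group 3: 'a' x 3 (positions 7-9)
  Group 4: 'c' x 6 (positions 10-15)
  Group 5: 'e' x 2 (positions 16-17)
Total groups: 5

5


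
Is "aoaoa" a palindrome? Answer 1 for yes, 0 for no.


Input: aoaoa
Reversed: aoaoa
  Compare pos 0 ('a') with pos 4 ('a'): match
  Compare pos 1 ('o') with pos 3 ('o'): match
Result: palindrome

1


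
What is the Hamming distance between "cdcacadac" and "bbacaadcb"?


Comparing "cdcacadac" and "bbacaadcb" position by position:
  Position 0: 'c' vs 'b' => differ
  Position 1: 'd' vs 'b' => differ
  Position 2: 'c' vs 'a' => differ
  Position 3: 'a' vs 'c' => differ
  Position 4: 'c' vs 'a' => differ
  Position 5: 'a' vs 'a' => same
  Position 6: 'd' vs 'd' => same
  Position 7: 'a' vs 'c' => differ
  Position 8: 'c' vs 'b' => differ
Total differences (Hamming distance): 7

7


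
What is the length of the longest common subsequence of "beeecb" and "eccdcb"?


LCS of "beeecb" and "eccdcb"
DP table:
           e    c    c    d    c    b
      0    0    0    0    0    0    0
  b   0    0    0    0    0    0    1
  e   0    1    1    1    1    1    1
  e   0    1    1    1    1    1    1
  e   0    1    1    1    1    1    1
  c   0    1    2    2    2    2    2
  b   0    1    2    2    2    2    3
LCS length = dp[6][6] = 3

3


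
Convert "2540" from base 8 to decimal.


Input: "2540" in base 8
Positional expansion:
  Digit '2' (value 2) x 8^3 = 1024
  Digit '5' (value 5) x 8^2 = 320
  Digit '4' (value 4) x 8^1 = 32
  Digit '0' (value 0) x 8^0 = 0
Sum = 1376

1376


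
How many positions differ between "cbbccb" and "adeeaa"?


Comparing "cbbccb" and "adeeaa" position by position:
  Position 0: 'c' vs 'a' => DIFFER
  Position 1: 'b' vs 'd' => DIFFER
  Position 2: 'b' vs 'e' => DIFFER
  Position 3: 'c' vs 'e' => DIFFER
  Position 4: 'c' vs 'a' => DIFFER
  Position 5: 'b' vs 'a' => DIFFER
Positions that differ: 6

6


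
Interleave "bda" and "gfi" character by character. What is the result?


Interleaving "bda" and "gfi":
  Position 0: 'b' from first, 'g' from second => "bg"
  Position 1: 'd' from first, 'f' from second => "df"
  Position 2: 'a' from first, 'i' from second => "ai"
Result: bgdfai

bgdfai


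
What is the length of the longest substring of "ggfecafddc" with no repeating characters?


Input: "ggfecafddc"
Sliding window (track last position of each char):
  Position 0 ('g'): window [0,0] length 1 -- new best
  Position 1 ('g'): repeat (last at 0), move window start to 1
  Position 1 ('g'): window [1,1] length 1
  Position 2 ('f'): window [1,2] length 2 -- new best
  Position 3 ('e'): window [1,3] length 3 -- new best
  Position 4 ('c'): window [1,4] length 4 -- new best
  Position 5 ('a'): window [1,5] length 5 -- new best
  Position 6 ('f'): repeat (last at 2), move window start to 3
  Position 6 ('f'): window [3,6] length 4
  Position 7 ('d'): window [3,7] length 5
  Position 8 ('d'): repeat (last at 7), move window start to 8
  Position 8 ('d'): window [8,8] length 1
  Position 9 ('c'): window [8,9] length 2
Longest substring with no repeats: "gfeca" with length 5

5


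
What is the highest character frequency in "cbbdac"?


Input: cbbdac
Character counts:
  'a': 1
  'b': 2
  'c': 2
  'd': 1
Maximum frequency: 2

2


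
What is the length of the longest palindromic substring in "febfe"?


Input: "febfe"
Checking substrings for palindromes:
  No multi-char palindromic substrings found
Longest palindromic substring: "f" with length 1

1


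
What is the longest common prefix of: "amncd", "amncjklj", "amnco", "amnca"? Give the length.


Words: amncd, amncjklj, amnco, amnca
  Position 0: all 'a' => match
  Position 1: all 'm' => match
  Position 2: all 'n' => match
  Position 3: all 'c' => match
  Position 4: ('d', 'j', 'o', 'a') => mismatch, stop
LCP = "amnc" (length 4)

4


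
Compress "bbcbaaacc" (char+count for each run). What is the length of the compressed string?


Input: bbcbaaacc
Runs:
  'b' x 2 => "b2"
  'c' x 1 => "c1"
  'b' x 1 => "b1"
  'a' x 3 => "a3"
  'c' x 2 => "c2"
Compressed: "b2c1b1a3c2"
Compressed length: 10

10


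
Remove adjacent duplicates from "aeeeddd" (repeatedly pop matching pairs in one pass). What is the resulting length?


Input: aeeeddd
Stack-based adjacent duplicate removal:
  Read 'a': push. Stack: a
  Read 'e': push. Stack: ae
  Read 'e': matches stack top 'e' => pop. Stack: a
  Read 'e': push. Stack: ae
  Read 'd': push. Stack: aed
  Read 'd': matches stack top 'd' => pop. Stack: ae
  Read 'd': push. Stack: aed
Final stack: "aed" (length 3)

3


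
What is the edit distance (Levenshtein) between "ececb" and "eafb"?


Computing edit distance: "ececb" -> "eafb"
DP table:
           e    a    f    b
      0    1    2    3    4
  e   1    0    1    2    3
  c   2    1    1    2    3
  e   3    2    2    2    3
  c   4    3    3    3    3
  b   5    4    4    4    3
Edit distance = dp[5][4] = 3

3


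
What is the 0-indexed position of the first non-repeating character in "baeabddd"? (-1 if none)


Input: baeabddd
Character frequencies:
  'a': 2
  'b': 2
  'd': 3
  'e': 1
Scanning left to right for freq == 1:
  Position 0 ('b'): freq=2, skip
  Position 1 ('a'): freq=2, skip
  Position 2 ('e'): unique! => answer = 2

2


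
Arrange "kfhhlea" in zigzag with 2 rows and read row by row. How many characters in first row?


Zigzag "kfhhlea" into 2 rows:
Placing characters:
  'k' => row 0
  'f' => row 1
  'h' => row 0
  'h' => row 1
  'l' => row 0
  'e' => row 1
  'a' => row 0
Rows:
  Row 0: "khla"
  Row 1: "fhe"
First row length: 4

4


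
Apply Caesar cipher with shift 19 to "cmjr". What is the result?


Caesar cipher: shift "cmjr" by 19
  'c' (pos 2) + 19 = pos 21 = 'v'
  'm' (pos 12) + 19 = pos 5 = 'f'
  'j' (pos 9) + 19 = pos 2 = 'c'
  'r' (pos 17) + 19 = pos 10 = 'k'
Result: vfck

vfck


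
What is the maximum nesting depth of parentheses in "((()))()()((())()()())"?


Input: "((()))()()((())()()())"
Tracking depth:
  Position 0 '(': depth becomes 1
  Position 1 '(': depth becomes 2
  Position 2 '(': depth becomes 3
  Position 3 ')': depth becomes 2
  Position 4 ')': depth becomes 1
  Position 5 ')': depth becomes 0
  Position 6 '(': depth becomes 1
  Position 7 ')': depth becomes 0
  Position 8 '(': depth becomes 1
  Position 9 ')': depth becomes 0
  Position 10 '(': depth becomes 1
  Position 11 '(': depth becomes 2
  Position 12 '(': depth becomes 3
  Position 13 ')': depth becomes 2
  Position 14 ')': depth becomes 1
  Position 15 '(': depth becomes 2
  Position 16 ')': depth becomes 1
  Position 17 '(': depth becomes 2
  Position 18 ')': depth becomes 1
  Position 19 '(': depth becomes 2
  Position 20 ')': depth becomes 1
  Position 21 ')': depth becomes 0
Maximum depth reached: 3

3
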